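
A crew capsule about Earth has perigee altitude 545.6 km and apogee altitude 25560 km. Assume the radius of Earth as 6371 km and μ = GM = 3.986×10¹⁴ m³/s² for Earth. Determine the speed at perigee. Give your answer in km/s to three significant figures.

v ≈ 9.73 km/s

r_p = 6371 + 545.6 = 6916.6 km = 6.9166×10⁶ m.
r_a = 6371 + 25560 = 31931 km = 3.1931×10⁷ m.
Semi-major axis a = (r_p + r_a)/2 = 19424 km = 1.942×10⁷ m.
Vis-viva: v² = μ(2/r − 1/a) = 3.986×10¹⁴ × (2.892×10⁻⁷ − 5.148×10⁻⁸) = 9.474×10⁷ m²/s².
v = 9733 m/s = 9.733 km/s.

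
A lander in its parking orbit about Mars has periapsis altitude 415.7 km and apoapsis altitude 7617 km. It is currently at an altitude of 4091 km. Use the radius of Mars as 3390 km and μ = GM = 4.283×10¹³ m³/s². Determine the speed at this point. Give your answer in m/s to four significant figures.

v ≈ 2381 m/s

r_p = 3390 + 415.7 = 3805.7 km = 3.8057×10⁶ m.
r_a = 3390 + 7617 = 11007 km = 1.1007×10⁷ m.
r = 3390 + 4091 = 7481.0 km = 7.481×10⁶ m.
Semi-major axis a = (r_p + r_a)/2 = 7406.4 km = 7.406×10⁶ m.
Vis-viva: v² = μ(2/r − 1/a) = 4.283×10¹³ × (2.673×10⁻⁷ − 1.350×10⁻⁷) = 5.667×10⁶ m²/s².
v = 2381 m/s.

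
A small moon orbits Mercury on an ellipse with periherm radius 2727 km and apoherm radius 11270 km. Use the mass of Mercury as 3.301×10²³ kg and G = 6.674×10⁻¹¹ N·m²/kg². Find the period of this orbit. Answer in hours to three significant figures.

T ≈ 6.88 hours

μ = GM = 6.674×10⁻¹¹ × 3.301×10²³ = 2.203×10¹³ m³/s².
Semi-major axis a = (r_p + r_a)/2 = (2727.0 + 11270)/2 = 6998.5 km = 6.998×10⁶ m.
By Kepler's third law T = 2π√(a³/μ) = 2π × 3.944×10³ = 2.478×10⁴ s.
= 6.884 hours.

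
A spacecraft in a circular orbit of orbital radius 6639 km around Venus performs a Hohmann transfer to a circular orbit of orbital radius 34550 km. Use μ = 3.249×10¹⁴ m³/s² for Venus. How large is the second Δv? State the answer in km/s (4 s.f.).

Δv ≈ 1.325 km/s

r₁ = 6639 km = 6.639×10⁶ m.
r₂ = 34550 km = 3.455×10⁷ m.
Transfer ellipse a_t = (r₁ + r₂)/2 = 2.059×10⁷ m.
At r₁: circular v_c1 = √(μ/r₁) = 6996 m/s; transfer-periapsis v_p = √[μ(2/r₁ − 1/a_t)] = 9061 m/s.
At r₂: circular v_c2 = √(μ/r₂) = 3067 m/s; transfer-apoapsis v_a = √[μ(2/r₂ − 1/a_t)] = 1741 m/s.
Δv₂ = v_c2 − v_a = 1325 m/s.
= 1.325 km/s.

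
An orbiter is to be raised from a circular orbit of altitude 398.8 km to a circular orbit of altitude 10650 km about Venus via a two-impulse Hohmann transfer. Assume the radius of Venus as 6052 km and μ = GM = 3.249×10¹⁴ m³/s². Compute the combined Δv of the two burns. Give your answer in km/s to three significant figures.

r₁ = 6052 + 398.8 = 6450.8 km = 6.4508×10⁶ m.
r₂ = 6052 + 10650 = 16702 km = 1.6702×10⁷ m.
Transfer ellipse a_t = (r₁ + r₂)/2 = 1.158×10⁷ m.
At r₁: circular v_c1 = √(μ/r₁) = 7097 m/s; transfer-periapsis v_p = √[μ(2/r₁ − 1/a_t)] = 8524 m/s.
Δv₁ = v_p − v_c1 = 1428 m/s.
At r₂: circular v_c2 = √(μ/r₂) = 4411 m/s; transfer-apoapsis v_a = √[μ(2/r₂ − 1/a_t)] = 3292 m/s.
Δv₂ = v_c2 − v_a = 1118 m/s.
Total Δv = Δv₁ + Δv₂ = 2546 m/s = 2.546 km/s.

Δv_total ≈ 2.55 km/s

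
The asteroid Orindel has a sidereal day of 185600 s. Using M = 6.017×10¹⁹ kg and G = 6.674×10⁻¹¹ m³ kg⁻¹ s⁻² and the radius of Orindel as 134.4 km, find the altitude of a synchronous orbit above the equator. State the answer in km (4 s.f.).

μ = GM = 6.674×10⁻¹¹ × 6.017×10¹⁹ = 4.016×10⁹ m³/s².
A synchronous orbit has period T, so by Kepler's third law a = (μT²/4π²)^(1/3).
μT²/4π² = 4.016×10⁹ × (1.856×10⁵)² / 39.48 = 3.504×10¹⁸ m³.
a = 1.519×10⁶ m = 1518.9 km.
Altitude h = a − R = 1518.9 − 134.4 = 1384.5 km.

h_sync ≈ 1384 km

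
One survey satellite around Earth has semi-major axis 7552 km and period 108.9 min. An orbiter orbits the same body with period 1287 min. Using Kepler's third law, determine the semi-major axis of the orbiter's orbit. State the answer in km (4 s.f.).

a₂ ≈ 39180 km

Kepler's third law: a³ ∝ T², so a₂ = a₁ (T₂/T₁)^(2/3).
T₂/T₁ = 11.82, (T₂/T₁)^(2/3) = 5.188.
a₂ = 7552 × 5.188 = 39180 km.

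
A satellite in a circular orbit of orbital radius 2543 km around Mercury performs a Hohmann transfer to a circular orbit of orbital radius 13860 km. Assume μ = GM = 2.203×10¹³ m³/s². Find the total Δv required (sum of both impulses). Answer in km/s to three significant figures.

Δv_total ≈ 1.44 km/s

r₁ = 2543 km = 2.543×10⁶ m.
r₂ = 13860 km = 1.386×10⁷ m.
Transfer ellipse a_t = (r₁ + r₂)/2 = 8.202×10⁶ m.
At r₁: circular v_c1 = √(μ/r₁) = 2943 m/s; transfer-periherm v_p = √[μ(2/r₁ − 1/a_t)] = 3826 m/s.
Δv₁ = v_p − v_c1 = 882.9 m/s.
At r₂: circular v_c2 = √(μ/r₂) = 1261 m/s; transfer-apoherm v_a = √[μ(2/r₂ − 1/a_t)] = 702.0 m/s.
Δv₂ = v_c2 − v_a = 558.7 m/s.
Total Δv = Δv₁ + Δv₂ = 1442 m/s = 1.442 km/s.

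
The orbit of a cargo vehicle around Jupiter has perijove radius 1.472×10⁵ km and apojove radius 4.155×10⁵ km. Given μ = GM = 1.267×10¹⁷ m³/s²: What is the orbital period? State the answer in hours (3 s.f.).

T ≈ 23.1 hours

Semi-major axis a = (r_p + r_a)/2 = (1.4720×10⁵ + 4.1550×10⁵)/2 = 2.8135×10⁵ km = 2.814×10⁸ m.
By Kepler's third law T = 2π√(a³/μ) = 2π × 1.326×10⁴ = 8.330×10⁴ s.
= 23.14 hours.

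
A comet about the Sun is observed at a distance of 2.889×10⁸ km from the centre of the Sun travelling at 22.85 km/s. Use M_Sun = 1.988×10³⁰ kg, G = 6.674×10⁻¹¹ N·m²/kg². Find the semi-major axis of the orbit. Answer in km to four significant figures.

a ≈ 3.347×10⁸ km

μ = GM = 6.674×10⁻¹¹ × 1.988×10³⁰ = 1.327×10²⁰ m³/s².
r = 2.889×10¹¹ m.
Vis-viva rearranged: 1/a = 2/r − v²/μ = 6.923×10⁻¹² − 3.935×10⁻¹² = 2.988×10⁻¹² m⁻¹.
a = 3.347×10¹¹ m = 3.3472×10⁸ km.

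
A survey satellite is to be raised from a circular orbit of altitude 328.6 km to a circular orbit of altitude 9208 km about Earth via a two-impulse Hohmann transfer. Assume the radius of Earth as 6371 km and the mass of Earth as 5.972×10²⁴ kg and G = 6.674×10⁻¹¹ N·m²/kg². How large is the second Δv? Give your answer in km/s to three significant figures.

μ = GM = 6.674×10⁻¹¹ × 5.972×10²⁴ = 3.986×10¹⁴ m³/s².
r₁ = 6371 + 328.6 = 6699.6 km = 6.6996×10⁶ m.
r₂ = 6371 + 9208 = 15579 km = 1.5579×10⁷ m.
Transfer ellipse a_t = (r₁ + r₂)/2 = 1.114×10⁷ m.
At r₁: circular v_c1 = √(μ/r₁) = 7713 m/s; transfer-perigee v_p = √[μ(2/r₁ − 1/a_t)] = 9122 m/s.
At r₂: circular v_c2 = √(μ/r₂) = 5058 m/s; transfer-apogee v_a = √[μ(2/r₂ − 1/a_t)] = 3923 m/s.
Δv₂ = v_c2 − v_a = 1135 m/s.
= 1.135 km/s.

Δv ≈ 1.14 km/s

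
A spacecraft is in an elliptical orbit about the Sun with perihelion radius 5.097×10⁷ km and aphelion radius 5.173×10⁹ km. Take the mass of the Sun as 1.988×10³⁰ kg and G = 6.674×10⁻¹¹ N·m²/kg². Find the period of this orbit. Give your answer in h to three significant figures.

T ≈ 640000 h

μ = GM = 6.674×10⁻¹¹ × 1.988×10³⁰ = 1.327×10²⁰ m³/s².
Semi-major axis a = (r_p + r_a)/2 = (5.0970×10⁷ + 5.1730×10⁹)/2 = 2.6120×10⁹ km = 2.612×10¹² m.
By Kepler's third law T = 2π√(a³/μ) = 2π × 3.665×10⁸ = 2.303×10⁹ s.
= 6.396×10⁵ h.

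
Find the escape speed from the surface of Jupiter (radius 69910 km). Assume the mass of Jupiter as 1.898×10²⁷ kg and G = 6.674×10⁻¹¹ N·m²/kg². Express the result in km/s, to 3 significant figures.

v_esc ≈ 60.2 km/s

μ = GM = 6.674×10⁻¹¹ × 1.898×10²⁷ = 1.267×10¹⁷ m³/s².
r = R = 6.991×10⁷ m.
Escape speed v_esc = √(2μ/r) = √(2 × 1.267×10¹⁷ / 6.991×10⁷) = √(3.624×10⁹) = 60200 m/s.
= 60.20 km/s.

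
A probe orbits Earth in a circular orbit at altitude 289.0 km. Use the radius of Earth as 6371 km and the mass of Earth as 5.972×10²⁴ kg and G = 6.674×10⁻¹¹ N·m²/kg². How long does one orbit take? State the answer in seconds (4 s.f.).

μ = GM = 6.674×10⁻¹¹ × 5.972×10²⁴ = 3.986×10¹⁴ m³/s².
r = 6371 + 289.0 = 6660.0 km = 6.6600×10⁶ m.
Kepler's third law: T = 2π√(r³/μ) = 2π√((6.660×10⁶)³ / 3.986×10¹⁴).
r³/μ = 7.412×10⁵ s², so T = 2π × 8.609×10² = 5.409×10³ s.

T ≈ 5409 seconds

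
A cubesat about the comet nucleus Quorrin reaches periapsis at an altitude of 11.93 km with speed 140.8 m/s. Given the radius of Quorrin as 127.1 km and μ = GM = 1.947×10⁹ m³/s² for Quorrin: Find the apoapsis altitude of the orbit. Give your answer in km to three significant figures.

r_p = 127.1 + 11.93 = 139.03 km = 1.390×10⁵ m.
Specific energy ε = v²/2 − μ/r = -4.092×10³ J/kg, so a = −μ/(2ε) = 2.379×10⁵ m.
The apsides satisfy r_p + r_a = 2a, so the apoapsis radius is 2a − r_p = 3.368×10⁵ m = 336.79 km.
Apoapsis altitude = 336.79 − 127.1 = 209.69 km.

apoapsis altitude ≈ 210 km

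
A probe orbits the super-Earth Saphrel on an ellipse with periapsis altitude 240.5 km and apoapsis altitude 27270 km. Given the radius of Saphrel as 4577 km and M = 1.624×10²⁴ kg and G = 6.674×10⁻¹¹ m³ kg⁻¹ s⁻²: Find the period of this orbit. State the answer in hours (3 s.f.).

T ≈ 13.2 hours

μ = GM = 6.674×10⁻¹¹ × 1.624×10²⁴ = 1.084×10¹⁴ m³/s².
r_p = 4577 + 240.5 = 4817.5 km = 4.8175×10⁶ m.
r_a = 4577 + 27270 = 31847 km = 3.1847×10⁷ m.
Semi-major axis a = (r_p + r_a)/2 = (4817.5 + 31847)/2 = 18332 km = 1.833×10⁷ m.
By Kepler's third law T = 2π√(a³/μ) = 2π × 7.539×10³ = 4.737×10⁴ s.
= 13.16 hours.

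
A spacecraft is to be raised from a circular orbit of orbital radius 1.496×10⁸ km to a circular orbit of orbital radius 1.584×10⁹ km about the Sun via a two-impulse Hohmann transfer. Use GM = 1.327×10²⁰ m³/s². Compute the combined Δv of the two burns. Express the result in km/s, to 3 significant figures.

r₁ = 1.496×10⁸ km = 1.496×10¹¹ m.
r₂ = 1.584×10⁹ km = 1.584×10¹² m.
Transfer ellipse a_t = (r₁ + r₂)/2 = 8.668×10¹¹ m.
At r₁: circular v_c1 = √(μ/r₁) = 29780 m/s; transfer-perihelion v_p = √[μ(2/r₁ − 1/a_t)] = 40260 m/s.
Δv₁ = v_p − v_c1 = 10480 m/s.
At r₂: circular v_c2 = √(μ/r₂) = 9153 m/s; transfer-aphelion v_a = √[μ(2/r₂ − 1/a_t)] = 3802 m/s.
Δv₂ = v_c2 − v_a = 5350 m/s.
Total Δv = Δv₁ + Δv₂ = 15830 m/s = 15.83 km/s.

Δv_total ≈ 15.8 km/s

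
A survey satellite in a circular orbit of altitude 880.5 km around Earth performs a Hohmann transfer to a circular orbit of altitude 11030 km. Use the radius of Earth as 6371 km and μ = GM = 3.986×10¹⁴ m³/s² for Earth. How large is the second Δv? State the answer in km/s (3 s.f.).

Δv ≈ 1.12 km/s

r₁ = 6371 + 880.5 = 7251.5 km = 7.2515×10⁶ m.
r₂ = 6371 + 11030 = 17401 km = 1.7401×10⁷ m.
Transfer ellipse a_t = (r₁ + r₂)/2 = 1.233×10⁷ m.
At r₁: circular v_c1 = √(μ/r₁) = 7414 m/s; transfer-perigee v_p = √[μ(2/r₁ − 1/a_t)] = 8809 m/s.
At r₂: circular v_c2 = √(μ/r₂) = 4786 m/s; transfer-apogee v_a = √[μ(2/r₂ − 1/a_t)] = 3671 m/s.
Δv₂ = v_c2 − v_a = 1115 m/s.
= 1.115 km/s.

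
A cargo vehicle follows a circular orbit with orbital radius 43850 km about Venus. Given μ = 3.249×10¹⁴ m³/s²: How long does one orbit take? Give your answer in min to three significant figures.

r = 43850 km = 4.385×10⁷ m.
Kepler's third law: T = 2π√(r³/μ) = 2π√((4.385×10⁷)³ / 3.249×10¹⁴).
r³/μ = 2.595×10⁸ s², so T = 2π × 1.611×10⁴ = 1.012×10⁵ s.
Converting: 1.012×10⁵ s ÷ 60.00 = 1687 min.

T ≈ 1690 min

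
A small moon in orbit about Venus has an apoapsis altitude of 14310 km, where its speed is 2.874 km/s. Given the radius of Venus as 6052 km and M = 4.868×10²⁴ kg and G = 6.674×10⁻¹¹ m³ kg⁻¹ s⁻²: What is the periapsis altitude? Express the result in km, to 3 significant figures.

periapsis altitude ≈ 1060 km

μ = GM = 6.674×10⁻¹¹ × 4.868×10²⁴ = 3.249×10¹⁴ m³/s².
r_a = 6052 + 14310 = 20362 km = 2.036×10⁷ m.
Specific energy ε = v²/2 − μ/r = -1.183×10⁷ J/kg, so a = −μ/(2ε) = 1.374×10⁷ m.
The apsides satisfy r_p + r_a = 2a, so the periapsis radius is 2a − r_a = 7.111×10⁶ m = 7111.1 km.
Periapsis altitude = 7111.1 − 6052 = 1059.1 km.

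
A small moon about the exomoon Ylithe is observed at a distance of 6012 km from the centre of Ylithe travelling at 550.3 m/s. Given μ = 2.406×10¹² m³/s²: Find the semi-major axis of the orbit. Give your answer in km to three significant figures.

r = 6.012×10⁶ m.
Vis-viva rearranged: 1/a = 2/r − v²/μ = 3.327×10⁻⁷ − 1.259×10⁻⁷ = 2.068×10⁻⁷ m⁻¹.
a = 4.836×10⁶ m = 4835.5 km.

a ≈ 4840 km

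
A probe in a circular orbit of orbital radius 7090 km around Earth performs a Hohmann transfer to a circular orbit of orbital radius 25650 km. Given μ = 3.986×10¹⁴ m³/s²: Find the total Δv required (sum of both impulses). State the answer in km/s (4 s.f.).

Δv_total ≈ 3.235 km/s

r₁ = 7090 km = 7.090×10⁶ m.
r₂ = 25650 km = 2.565×10⁷ m.
Transfer ellipse a_t = (r₁ + r₂)/2 = 1.637×10⁷ m.
At r₁: circular v_c1 = √(μ/r₁) = 7498 m/s; transfer-perigee v_p = √[μ(2/r₁ − 1/a_t)] = 9386 m/s.
Δv₁ = v_p − v_c1 = 1888 m/s.
At r₂: circular v_c2 = √(μ/r₂) = 3942 m/s; transfer-apogee v_a = √[μ(2/r₂ − 1/a_t)] = 2594 m/s.
Δv₂ = v_c2 − v_a = 1348 m/s.
Total Δv = Δv₁ + Δv₂ = 3235 m/s = 3.235 km/s.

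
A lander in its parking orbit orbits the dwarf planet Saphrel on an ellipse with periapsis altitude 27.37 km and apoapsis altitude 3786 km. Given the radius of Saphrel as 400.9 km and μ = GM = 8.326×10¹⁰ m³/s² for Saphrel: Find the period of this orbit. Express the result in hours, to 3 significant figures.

r_p = 400.9 + 27.37 = 428.27 km = 4.2827×10⁵ m.
r_a = 400.9 + 3786 = 4186.9 km = 4.1869×10⁶ m.
Semi-major axis a = (r_p + r_a)/2 = (428.27 + 4186.9)/2 = 2307.6 km = 2.308×10⁶ m.
By Kepler's third law T = 2π√(a³/μ) = 2π × 1.215×10⁴ = 7.633×10⁴ s.
= 21.20 hours.

T ≈ 21.2 hours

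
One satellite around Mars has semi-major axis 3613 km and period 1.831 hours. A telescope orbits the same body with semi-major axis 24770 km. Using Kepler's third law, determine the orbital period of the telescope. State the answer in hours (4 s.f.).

T₂ ≈ 32.87 hours

Kepler's third law: T² ∝ a³, so T₂ = T₁ (a₂/a₁)^(3/2).
a₂/a₁ = 6.856, (a₂/a₁)^(3/2) = 17.95.
T₂ = 1.831 × 17.95 = 32.87 hours.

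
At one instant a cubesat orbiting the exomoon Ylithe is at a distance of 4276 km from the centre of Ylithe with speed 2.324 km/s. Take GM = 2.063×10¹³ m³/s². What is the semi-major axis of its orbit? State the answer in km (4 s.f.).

r = 4.276×10⁶ m.
Specific orbital energy ε = v²/2 − μ/r = (2324)²/2 − 2.063×10¹³/4.276×10⁶ = -2.124×10⁶ J/kg.
Since ε = −μ/(2a), a = −μ/(2ε) = 4.856×10⁶ m = 4856.1 km.

a ≈ 4856 km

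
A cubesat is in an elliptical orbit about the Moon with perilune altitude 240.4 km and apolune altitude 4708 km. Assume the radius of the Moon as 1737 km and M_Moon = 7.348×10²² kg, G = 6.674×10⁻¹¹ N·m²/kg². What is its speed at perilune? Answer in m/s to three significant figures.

μ = GM = 6.674×10⁻¹¹ × 7.348×10²² = 4.904×10¹² m³/s².
r_p = 1737 + 240.4 = 1977.4 km = 1.9774×10⁶ m.
r_a = 1737 + 4708 = 6445.0 km = 6.4450×10⁶ m.
Semi-major axis a = (r_p + r_a)/2 = 4211.2 km = 4.211×10⁶ m.
Vis-viva: v² = μ(2/r − 1/a) = 4.904×10¹² × (1.011×10⁻⁶ − 2.375×10⁻⁷) = 3.796×10⁶ m²/s².
v = 1948 m/s.

v ≈ 1950 m/s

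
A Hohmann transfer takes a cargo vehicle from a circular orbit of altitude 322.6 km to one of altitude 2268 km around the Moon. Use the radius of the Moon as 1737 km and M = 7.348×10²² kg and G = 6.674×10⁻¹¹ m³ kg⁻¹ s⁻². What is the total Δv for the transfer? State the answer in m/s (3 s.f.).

μ = GM = 6.674×10⁻¹¹ × 7.348×10²² = 4.904×10¹² m³/s².
r₁ = 1737 + 322.6 = 2059.6 km = 2.0596×10⁶ m.
r₂ = 1737 + 2268 = 4005.0 km = 4.0050×10⁶ m.
Transfer ellipse a_t = (r₁ + r₂)/2 = 3.032×10⁶ m.
At r₁: circular v_c1 = √(μ/r₁) = 1543 m/s; transfer-perilune v_p = √[μ(2/r₁ − 1/a_t)] = 1773 m/s.
Δv₁ = v_p − v_c1 = 230.3 m/s.
At r₂: circular v_c2 = √(μ/r₂) = 1107 m/s; transfer-apolune v_a = √[μ(2/r₂ − 1/a_t)] = 912.0 m/s.
Δv₂ = v_c2 − v_a = 194.6 m/s.
Total Δv = Δv₁ + Δv₂ = 424.9 m/s.

Δv_total ≈ 425 m/s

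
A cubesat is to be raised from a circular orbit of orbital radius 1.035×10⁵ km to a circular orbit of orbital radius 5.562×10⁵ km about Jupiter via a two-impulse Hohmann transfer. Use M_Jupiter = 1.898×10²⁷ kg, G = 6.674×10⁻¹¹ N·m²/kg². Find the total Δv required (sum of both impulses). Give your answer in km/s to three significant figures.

Δv_total ≈ 17.1 km/s

μ = GM = 6.674×10⁻¹¹ × 1.898×10²⁷ = 1.267×10¹⁷ m³/s².
r₁ = 1.035×10⁵ km = 1.035×10⁸ m.
r₂ = 5.562×10⁵ km = 5.562×10⁸ m.
Transfer ellipse a_t = (r₁ + r₂)/2 = 3.298×10⁸ m.
At r₁: circular v_c1 = √(μ/r₁) = 34980 m/s; transfer-perijove v_p = √[μ(2/r₁ − 1/a_t)] = 45430 m/s.
Δv₁ = v_p − v_c1 = 10440 m/s.
At r₂: circular v_c2 = √(μ/r₂) = 15090 m/s; transfer-apojove v_a = √[μ(2/r₂ − 1/a_t)] = 8454 m/s.
Δv₂ = v_c2 − v_a = 6638 m/s.
Total Δv = Δv₁ + Δv₂ = 17080 m/s = 17.08 km/s.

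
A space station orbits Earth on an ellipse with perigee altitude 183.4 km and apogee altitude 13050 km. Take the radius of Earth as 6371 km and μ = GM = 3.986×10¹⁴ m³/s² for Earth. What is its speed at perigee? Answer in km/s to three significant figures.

v ≈ 9.54 km/s

r_p = 6371 + 183.4 = 6554.4 km = 6.5544×10⁶ m.
r_a = 6371 + 13050 = 19421 km = 1.9421×10⁷ m.
Semi-major axis a = (r_p + r_a)/2 = 12988 km = 1.299×10⁷ m.
Vis-viva: v² = μ(2/r − 1/a) = 3.986×10¹⁴ × (3.051×10⁻⁷ − 7.700×10⁻⁸) = 9.094×10⁷ m²/s².
v = 9536 m/s = 9.536 km/s.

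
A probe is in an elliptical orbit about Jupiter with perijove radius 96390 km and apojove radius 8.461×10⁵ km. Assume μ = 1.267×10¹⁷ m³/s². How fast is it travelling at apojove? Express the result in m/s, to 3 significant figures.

v ≈ 5530 m/s

Semi-major axis a = (r_p + r_a)/2 = 4.7124×10⁵ km = 4.712×10⁸ m.
Vis-viva: v² = μ(2/r − 1/a) = 1.267×10¹⁷ × (2.364×10⁻⁹ − 2.122×10⁻⁹) = 3.063×10⁷ m²/s².
v = 5534 m/s.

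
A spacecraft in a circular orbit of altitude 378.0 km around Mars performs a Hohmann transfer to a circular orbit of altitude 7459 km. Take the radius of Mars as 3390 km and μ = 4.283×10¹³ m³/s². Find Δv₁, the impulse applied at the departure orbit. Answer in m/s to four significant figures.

Δv ≈ 736.2 m/s

r₁ = 3390 + 378.0 = 3768.0 km = 3.7680×10⁶ m.
r₂ = 3390 + 7459 = 10849 km = 1.0849×10⁷ m.
Transfer ellipse a_t = (r₁ + r₂)/2 = 7.308×10⁶ m.
At r₁: circular v_c1 = √(μ/r₁) = 3371 m/s; transfer-periapsis v_p = √[μ(2/r₁ − 1/a_t)] = 4108 m/s.
Δv₁ = v_p − v_c1 = 736.2 m/s.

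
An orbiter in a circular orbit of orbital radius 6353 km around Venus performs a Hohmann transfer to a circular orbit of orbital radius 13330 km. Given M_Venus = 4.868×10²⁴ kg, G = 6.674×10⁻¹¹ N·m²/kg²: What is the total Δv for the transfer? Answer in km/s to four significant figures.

Δv_total ≈ 2.142 km/s

μ = GM = 6.674×10⁻¹¹ × 4.868×10²⁴ = 3.249×10¹⁴ m³/s².
r₁ = 6353 km = 6.353×10⁶ m.
r₂ = 13330 km = 1.333×10⁷ m.
Transfer ellipse a_t = (r₁ + r₂)/2 = 9.842×10⁶ m.
At r₁: circular v_c1 = √(μ/r₁) = 7151 m/s; transfer-periapsis v_p = √[μ(2/r₁ − 1/a_t)] = 8323 m/s.
Δv₁ = v_p − v_c1 = 1171 m/s.
At r₂: circular v_c2 = √(μ/r₂) = 4937 m/s; transfer-apoapsis v_a = √[μ(2/r₂ − 1/a_t)] = 3967 m/s.
Δv₂ = v_c2 − v_a = 970.3 m/s.
Total Δv = Δv₁ + Δv₂ = 2142 m/s = 2.142 km/s.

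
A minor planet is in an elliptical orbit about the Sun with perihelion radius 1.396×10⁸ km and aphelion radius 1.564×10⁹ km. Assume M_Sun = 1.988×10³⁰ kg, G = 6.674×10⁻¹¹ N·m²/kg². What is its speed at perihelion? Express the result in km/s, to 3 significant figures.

μ = GM = 6.674×10⁻¹¹ × 1.988×10³⁰ = 1.327×10²⁰ m³/s².
Semi-major axis a = (r_p + r_a)/2 = 8.5180×10⁸ km = 8.518×10¹¹ m.
Vis-viva: v² = μ(2/r − 1/a) = 1.327×10²⁰ × (1.433×10⁻¹¹ − 1.174×10⁻¹²) = 1.745×10⁹ m²/s².
v = 41770 m/s = 41.77 km/s.

v ≈ 41.8 km/s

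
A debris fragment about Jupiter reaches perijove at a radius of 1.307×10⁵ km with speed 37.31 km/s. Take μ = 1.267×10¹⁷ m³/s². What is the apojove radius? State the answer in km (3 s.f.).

r_p = 1.307×10⁸ m.
Specific energy ε = v²/2 − μ/r = -2.734×10⁸ J/kg, so a = −μ/(2ε) = 2.317×10⁸ m.
The apsides satisfy r_p + r_a = 2a, so the apojove radius is 2a − r_p = 3.328×10⁸ m = 3.3276×10⁵ km.

apojove radius ≈ 3.33×10⁵ km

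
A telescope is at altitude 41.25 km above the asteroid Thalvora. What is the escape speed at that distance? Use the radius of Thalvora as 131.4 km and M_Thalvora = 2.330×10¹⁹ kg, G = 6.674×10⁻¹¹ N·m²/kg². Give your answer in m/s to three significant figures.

μ = GM = 6.674×10⁻¹¹ × 2.330×10¹⁹ = 1.555×10⁹ m³/s².
r = 131.4 + 41.25 = 172.65 km = 1.7265×10⁵ m.
Escape speed v_esc = √(2μ/r) = √(2 × 1.555×10⁹ / 1.726×10⁵) = √(1.801×10⁴) = 134.2 m/s.

v_esc ≈ 134 m/s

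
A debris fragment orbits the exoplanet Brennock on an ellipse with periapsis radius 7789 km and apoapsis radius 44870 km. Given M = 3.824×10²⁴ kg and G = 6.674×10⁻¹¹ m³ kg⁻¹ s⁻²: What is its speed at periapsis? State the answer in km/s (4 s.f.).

μ = GM = 6.674×10⁻¹¹ × 3.824×10²⁴ = 2.552×10¹⁴ m³/s².
Semi-major axis a = (r_p + r_a)/2 = 26330 km = 2.633×10⁷ m.
Vis-viva: v² = μ(2/r − 1/a) = 2.552×10¹⁴ × (2.568×10⁻⁷ − 3.798×10⁻⁸) = 5.584×10⁷ m²/s².
v = 7473 m/s = 7.473 km/s.

v ≈ 7.473 km/s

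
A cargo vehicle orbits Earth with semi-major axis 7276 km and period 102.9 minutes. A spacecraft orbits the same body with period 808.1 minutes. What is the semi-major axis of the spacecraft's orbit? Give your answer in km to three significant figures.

a₂ ≈ 28700 km

Kepler's third law: a³ ∝ T², so a₂ = a₁ (T₂/T₁)^(2/3).
T₂/T₁ = 7.853, (T₂/T₁)^(2/3) = 3.951.
a₂ = 7276 × 3.951 = 28750 km.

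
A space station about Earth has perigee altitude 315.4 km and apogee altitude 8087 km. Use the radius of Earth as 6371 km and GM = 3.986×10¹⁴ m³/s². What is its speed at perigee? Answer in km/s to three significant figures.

r_p = 6371 + 315.4 = 6686.4 km = 6.6864×10⁶ m.
r_a = 6371 + 8087 = 14458 km = 1.4458×10⁷ m.
Semi-major axis a = (r_p + r_a)/2 = 10572 km = 1.057×10⁷ m.
Vis-viva: v² = μ(2/r − 1/a) = 3.986×10¹⁴ × (2.991×10⁻⁷ − 9.459×10⁻⁸) = 8.152×10⁷ m²/s².
v = 9029 m/s = 9.029 km/s.

v ≈ 9.03 km/s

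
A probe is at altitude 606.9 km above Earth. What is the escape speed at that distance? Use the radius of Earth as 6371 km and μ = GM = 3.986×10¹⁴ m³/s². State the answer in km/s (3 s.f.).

r = 6371 + 606.9 = 6977.9 km = 6.9779×10⁶ m.
Escape speed v_esc = √(2μ/r) = √(2 × 3.986×10¹⁴ / 6.978×10⁶) = √(1.142×10⁸) = 10690 m/s.
= 10.69 km/s.

v_esc ≈ 10.7 km/s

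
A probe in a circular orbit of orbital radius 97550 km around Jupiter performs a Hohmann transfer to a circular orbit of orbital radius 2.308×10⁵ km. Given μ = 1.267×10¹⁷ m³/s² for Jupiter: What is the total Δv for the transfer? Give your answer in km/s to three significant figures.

r₁ = 97550 km = 9.755×10⁷ m.
r₂ = 2.308×10⁵ km = 2.308×10⁸ m.
Transfer ellipse a_t = (r₁ + r₂)/2 = 1.642×10⁸ m.
At r₁: circular v_c1 = √(μ/r₁) = 36040 m/s; transfer-perijove v_p = √[μ(2/r₁ − 1/a_t)] = 42730 m/s.
Δv₁ = v_p − v_c1 = 6691 m/s.
At r₂: circular v_c2 = √(μ/r₂) = 23430 m/s; transfer-apojove v_a = √[μ(2/r₂ − 1/a_t)] = 18060 m/s.
Δv₂ = v_c2 − v_a = 5369 m/s.
Total Δv = Δv₁ + Δv₂ = 12060 m/s = 12.06 km/s.

Δv_total ≈ 12.1 km/s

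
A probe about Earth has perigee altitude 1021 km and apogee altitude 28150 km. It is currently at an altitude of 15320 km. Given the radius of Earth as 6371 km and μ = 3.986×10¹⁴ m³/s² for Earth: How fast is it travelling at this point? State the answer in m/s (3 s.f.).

v ≈ 4210 m/s

r_p = 6371 + 1021 = 7392.0 km = 7.3920×10⁶ m.
r_a = 6371 + 28150 = 34521 km = 3.4521×10⁷ m.
r = 6371 + 15320 = 21691 km = 2.169×10⁷ m.
Semi-major axis a = (r_p + r_a)/2 = 20956 km = 2.096×10⁷ m.
Vis-viva: v² = μ(2/r − 1/a) = 3.986×10¹⁴ × (9.220×10⁻⁸ − 4.772×10⁻⁸) = 1.773×10⁷ m²/s².
v = 4211 m/s.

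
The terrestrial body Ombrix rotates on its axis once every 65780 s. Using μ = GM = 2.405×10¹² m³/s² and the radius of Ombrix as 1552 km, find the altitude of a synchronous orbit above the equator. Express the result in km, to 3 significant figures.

A synchronous orbit has period T, so by Kepler's third law a = (μT²/4π²)^(1/3).
μT²/4π² = 2.405×10¹² × (6.578×10⁴)² / 39.48 = 2.636×10²⁰ m³.
a = 6.412×10⁶ m = 6411.8 km.
Altitude h = a − R = 6411.8 − 1552 = 4859.8 km.

h_sync ≈ 4860 km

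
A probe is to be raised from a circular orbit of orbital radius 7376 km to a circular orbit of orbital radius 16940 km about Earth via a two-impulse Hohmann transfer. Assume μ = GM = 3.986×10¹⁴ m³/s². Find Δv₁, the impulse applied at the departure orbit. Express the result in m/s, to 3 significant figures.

r₁ = 7376 km = 7.376×10⁶ m.
r₂ = 16940 km = 1.694×10⁷ m.
Transfer ellipse a_t = (r₁ + r₂)/2 = 1.216×10⁷ m.
At r₁: circular v_c1 = √(μ/r₁) = 7351 m/s; transfer-perigee v_p = √[μ(2/r₁ − 1/a_t)] = 8677 m/s.
Δv₁ = v_p − v_c1 = 1326 m/s.

Δv ≈ 1330 m/s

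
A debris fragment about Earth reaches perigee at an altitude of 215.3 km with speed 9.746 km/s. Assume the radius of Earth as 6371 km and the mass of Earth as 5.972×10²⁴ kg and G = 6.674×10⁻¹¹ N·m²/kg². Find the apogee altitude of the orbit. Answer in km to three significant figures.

apogee altitude ≈ 17600 km

μ = GM = 6.674×10⁻¹¹ × 5.972×10²⁴ = 3.986×10¹⁴ m³/s².
r_p = 6371 + 215.3 = 6586.3 km = 6.586×10⁶ m.
Specific energy ε = v²/2 − μ/r = -1.302×10⁷ J/kg, so a = −μ/(2ε) = 1.530×10⁷ m.
The apsides satisfy r_p + r_a = 2a, so the apogee radius is 2a − r_p = 2.402×10⁷ m = 24019 km.
Apogee altitude = 24019 − 6371 = 17648 km.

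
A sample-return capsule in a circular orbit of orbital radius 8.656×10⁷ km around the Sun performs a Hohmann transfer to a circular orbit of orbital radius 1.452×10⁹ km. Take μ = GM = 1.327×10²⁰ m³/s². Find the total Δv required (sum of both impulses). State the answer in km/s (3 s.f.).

r₁ = 8.656×10⁷ km = 8.656×10¹⁰ m.
r₂ = 1.452×10⁹ km = 1.452×10¹² m.
Transfer ellipse a_t = (r₁ + r₂)/2 = 7.693×10¹¹ m.
At r₁: circular v_c1 = √(μ/r₁) = 39150 m/s; transfer-perihelion v_p = √[μ(2/r₁ − 1/a_t)] = 53790 m/s.
Δv₁ = v_p − v_c1 = 14640 m/s.
At r₂: circular v_c2 = √(μ/r₂) = 9560 m/s; transfer-aphelion v_a = √[μ(2/r₂ − 1/a_t)] = 3207 m/s.
Δv₂ = v_c2 − v_a = 6353 m/s.
Total Δv = Δv₁ + Δv₂ = 20990 m/s = 20.99 km/s.

Δv_total ≈ 21.0 km/s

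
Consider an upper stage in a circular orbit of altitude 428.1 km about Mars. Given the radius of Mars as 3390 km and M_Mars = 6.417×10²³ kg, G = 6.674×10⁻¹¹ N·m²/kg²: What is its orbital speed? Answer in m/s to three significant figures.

μ = GM = 6.674×10⁻¹¹ × 6.417×10²³ = 4.283×10¹³ m³/s².
r = 3390 + 428.1 = 3818.1 km = 3.8181×10⁶ m.
For a circular orbit v = √(μ/r) = √(4.283×10¹³ / 3.818×10⁶) = √(1.122×10⁷) = 3349 m/s.

v ≈ 3350 m/s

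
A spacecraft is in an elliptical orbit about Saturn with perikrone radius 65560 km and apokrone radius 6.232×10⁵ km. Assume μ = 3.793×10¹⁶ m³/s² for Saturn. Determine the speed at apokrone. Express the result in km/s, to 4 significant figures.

v ≈ 3.404 km/s

Semi-major axis a = (r_p + r_a)/2 = 3.4438×10⁵ km = 3.444×10⁸ m.
Vis-viva: v² = μ(2/r − 1/a) = 3.793×10¹⁶ × (3.209×10⁻⁹ − 2.904×10⁻⁹) = 1.159×10⁷ m²/s².
v = 3404 m/s = 3.404 km/s.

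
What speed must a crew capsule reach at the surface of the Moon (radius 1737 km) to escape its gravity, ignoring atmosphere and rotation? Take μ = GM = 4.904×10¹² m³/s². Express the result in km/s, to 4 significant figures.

r = R = 1.737×10⁶ m.
Escape speed v_esc = √(2μ/r) = √(2 × 4.904×10¹² / 1.737×10⁶) = √(5.647×10⁶) = 2376 m/s.
= 2.376 km/s.

v_esc ≈ 2.376 km/s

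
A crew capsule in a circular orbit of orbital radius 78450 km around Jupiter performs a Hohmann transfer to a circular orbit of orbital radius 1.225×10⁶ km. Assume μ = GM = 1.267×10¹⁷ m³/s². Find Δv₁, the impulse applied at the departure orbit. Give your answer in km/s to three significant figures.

r₁ = 78450 km = 7.845×10⁷ m.
r₂ = 1.225×10⁶ km = 1.225×10⁹ m.
Transfer ellipse a_t = (r₁ + r₂)/2 = 6.517×10⁸ m.
At r₁: circular v_c1 = √(μ/r₁) = 40190 m/s; transfer-perijove v_p = √[μ(2/r₁ − 1/a_t)] = 55100 m/s.
Δv₁ = v_p − v_c1 = 14910 m/s.
= 14.91 km/s.

Δv ≈ 14.9 km/s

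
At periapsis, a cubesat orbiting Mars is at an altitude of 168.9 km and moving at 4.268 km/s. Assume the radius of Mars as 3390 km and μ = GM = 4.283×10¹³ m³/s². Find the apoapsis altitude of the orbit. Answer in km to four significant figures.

apoapsis altitude ≈ 7685 km

r_p = 3390 + 168.9 = 3558.9 km = 3.559×10⁶ m.
Specific energy ε = v²/2 − μ/r = -2.927×10⁶ J/kg, so a = −μ/(2ε) = 7.317×10⁶ m.
The apsides satisfy r_p + r_a = 2a, so the apoapsis radius is 2a − r_p = 1.108×10⁷ m = 11075 km.
Apoapsis altitude = 11075 − 3390 = 7685.3 km.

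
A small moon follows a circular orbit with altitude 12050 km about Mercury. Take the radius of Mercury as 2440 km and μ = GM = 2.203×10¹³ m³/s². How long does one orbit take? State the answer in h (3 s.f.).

r = 2440 + 12050 = 14490 km = 1.4490×10⁷ m.
Kepler's third law: T = 2π√(r³/μ) = 2π√((1.449×10⁷)³ / 2.203×10¹³).
r³/μ = 1.381×10⁸ s², so T = 2π × 1.175×10⁴ = 7.384×10⁴ s.
Converting: 7.384×10⁴ s ÷ 3600 = 20.51 h.

T ≈ 20.5 h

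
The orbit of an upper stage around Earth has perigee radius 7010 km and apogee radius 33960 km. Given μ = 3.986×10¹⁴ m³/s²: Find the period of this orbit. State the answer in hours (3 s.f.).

Semi-major axis a = (r_p + r_a)/2 = (7010.0 + 33960)/2 = 20485 km = 2.048×10⁷ m.
By Kepler's third law T = 2π√(a³/μ) = 2π × 4.644×10³ = 2.918×10⁴ s.
= 8.105 hours.

T ≈ 8.11 hours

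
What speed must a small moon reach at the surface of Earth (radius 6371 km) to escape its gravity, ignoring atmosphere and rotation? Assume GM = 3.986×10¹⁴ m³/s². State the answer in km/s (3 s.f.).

r = R = 6.371×10⁶ m.
Escape speed v_esc = √(2μ/r) = √(2 × 3.986×10¹⁴ / 6.371×10⁶) = √(1.251×10⁸) = 11190 m/s.
= 11.19 km/s.

v_esc ≈ 11.2 km/s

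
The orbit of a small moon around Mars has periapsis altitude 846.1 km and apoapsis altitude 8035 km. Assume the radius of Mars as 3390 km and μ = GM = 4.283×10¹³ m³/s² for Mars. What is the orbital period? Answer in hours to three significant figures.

T ≈ 5.84 hours

r_p = 3390 + 846.1 = 4236.1 km = 4.2361×10⁶ m.
r_a = 3390 + 8035 = 11425 km = 1.1425×10⁷ m.
Semi-major axis a = (r_p + r_a)/2 = (4236.1 + 11425)/2 = 7830.6 km = 7.831×10⁶ m.
By Kepler's third law T = 2π√(a³/μ) = 2π × 3.348×10³ = 2.104×10⁴ s.
= 5.844 hours.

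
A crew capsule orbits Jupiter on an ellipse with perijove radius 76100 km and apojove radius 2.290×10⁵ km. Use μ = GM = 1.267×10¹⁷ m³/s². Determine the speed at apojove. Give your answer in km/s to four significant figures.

v ≈ 16.61 km/s

Semi-major axis a = (r_p + r_a)/2 = 1.5255×10⁵ km = 1.526×10⁸ m.
Vis-viva: v² = μ(2/r − 1/a) = 1.267×10¹⁷ × (8.734×10⁻⁹ − 6.555×10⁻⁹) = 2.760×10⁸ m²/s².
v = 16610 m/s = 16.61 km/s.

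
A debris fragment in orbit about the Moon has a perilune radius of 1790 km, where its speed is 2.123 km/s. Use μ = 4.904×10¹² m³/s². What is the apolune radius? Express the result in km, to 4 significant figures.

apolune radius ≈ 8298 km

r_p = 1.790×10⁶ m.
Specific energy ε = v²/2 − μ/r = -4.861×10⁵ J/kg, so a = −μ/(2ε) = 5.044×10⁶ m.
The apsides satisfy r_p + r_a = 2a, so the apolune radius is 2a − r_p = 8.298×10⁶ m = 8298.5 km.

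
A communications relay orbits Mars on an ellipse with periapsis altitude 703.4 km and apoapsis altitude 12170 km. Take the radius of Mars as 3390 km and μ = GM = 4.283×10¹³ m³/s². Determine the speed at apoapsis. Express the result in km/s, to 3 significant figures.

r_p = 3390 + 703.4 = 4093.4 km = 4.0934×10⁶ m.
r_a = 3390 + 12170 = 15560 km = 1.5560×10⁷ m.
Semi-major axis a = (r_p + r_a)/2 = 9826.7 km = 9.827×10⁶ m.
Vis-viva: v² = μ(2/r − 1/a) = 4.283×10¹³ × (1.285×10⁻⁷ − 1.018×10⁻⁷) = 1.147×10⁶ m²/s².
v = 1071 m/s = 1.071 km/s.

v ≈ 1.07 km/s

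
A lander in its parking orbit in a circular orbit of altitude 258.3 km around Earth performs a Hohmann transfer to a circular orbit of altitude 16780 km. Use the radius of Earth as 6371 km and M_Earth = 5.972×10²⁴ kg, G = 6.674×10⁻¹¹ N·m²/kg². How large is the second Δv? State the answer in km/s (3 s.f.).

μ = GM = 6.674×10⁻¹¹ × 5.972×10²⁴ = 3.986×10¹⁴ m³/s².
r₁ = 6371 + 258.3 = 6629.3 km = 6.6293×10⁶ m.
r₂ = 6371 + 16780 = 23151 km = 2.3151×10⁷ m.
Transfer ellipse a_t = (r₁ + r₂)/2 = 1.489×10⁷ m.
At r₁: circular v_c1 = √(μ/r₁) = 7754 m/s; transfer-perigee v_p = √[μ(2/r₁ − 1/a_t)] = 9668 m/s.
At r₂: circular v_c2 = √(μ/r₂) = 4149 m/s; transfer-apogee v_a = √[μ(2/r₂ − 1/a_t)] = 2769 m/s.
Δv₂ = v_c2 − v_a = 1381 m/s.
= 1.381 km/s.

Δv ≈ 1.38 km/s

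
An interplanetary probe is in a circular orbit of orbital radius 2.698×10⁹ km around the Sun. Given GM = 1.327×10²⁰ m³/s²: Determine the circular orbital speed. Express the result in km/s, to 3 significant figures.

r = 2.698×10⁹ km = 2.698×10¹² m.
For a circular orbit v = √(μ/r) = √(1.327×10²⁰ / 2.698×10¹²) = √(4.918×10⁷) = 7013 m/s.
That is 7.013 km/s.

v ≈ 7.01 km/s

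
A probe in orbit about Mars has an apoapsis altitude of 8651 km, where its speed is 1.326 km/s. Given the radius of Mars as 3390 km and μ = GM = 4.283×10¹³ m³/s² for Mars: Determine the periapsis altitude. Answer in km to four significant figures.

r_a = 3390 + 8651 = 12041 km = 1.204×10⁷ m.
Specific energy ε = v²/2 − μ/r = -2.678×10⁶ J/kg, so a = −μ/(2ε) = 7.997×10⁶ m.
The apsides satisfy r_p + r_a = 2a, so the periapsis radius is 2a − r_a = 3.953×10⁶ m = 3953.0 km.
Periapsis altitude = 3953.0 − 3390 = 563.02 km.

periapsis altitude ≈ 563.0 km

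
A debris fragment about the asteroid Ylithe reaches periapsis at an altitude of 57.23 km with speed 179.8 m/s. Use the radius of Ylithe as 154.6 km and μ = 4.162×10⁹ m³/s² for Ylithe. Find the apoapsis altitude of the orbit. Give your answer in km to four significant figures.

r_p = 154.6 + 57.23 = 211.83 km = 2.118×10⁵ m.
Specific energy ε = v²/2 − μ/r = -3.484×10³ J/kg, so a = −μ/(2ε) = 5.973×10⁵ m.
The apsides satisfy r_p + r_a = 2a, so the apoapsis radius is 2a − r_p = 9.828×10⁵ m = 982.84 km.
Apoapsis altitude = 982.84 − 154.6 = 828.24 km.

apoapsis altitude ≈ 828.2 km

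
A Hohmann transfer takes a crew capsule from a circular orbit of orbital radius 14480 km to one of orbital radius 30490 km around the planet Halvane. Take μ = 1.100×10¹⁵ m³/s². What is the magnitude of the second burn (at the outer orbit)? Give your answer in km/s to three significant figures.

r₁ = 14480 km = 1.448×10⁷ m.
r₂ = 30490 km = 3.049×10⁷ m.
Transfer ellipse a_t = (r₁ + r₂)/2 = 2.248×10⁷ m.
At r₁: circular v_c1 = √(μ/r₁) = 8716 m/s; transfer-periapsis v_p = √[μ(2/r₁ − 1/a_t)] = 10150 m/s.
At r₂: circular v_c2 = √(μ/r₂) = 6006 m/s; transfer-apoapsis v_a = √[μ(2/r₂ − 1/a_t)] = 4820 m/s.
Δv₂ = v_c2 − v_a = 1186 m/s.
= 1.186 km/s.

Δv ≈ 1.19 km/s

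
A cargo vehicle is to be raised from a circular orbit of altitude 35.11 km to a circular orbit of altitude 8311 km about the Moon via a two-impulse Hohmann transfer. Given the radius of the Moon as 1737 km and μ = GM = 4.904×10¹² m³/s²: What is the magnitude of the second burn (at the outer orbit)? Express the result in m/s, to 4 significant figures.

Δv ≈ 316.1 m/s

r₁ = 1737 + 35.11 = 1772.1 km = 1.7721×10⁶ m.
r₂ = 1737 + 8311 = 10048 km = 1.0048×10⁷ m.
Transfer ellipse a_t = (r₁ + r₂)/2 = 5.910×10⁶ m.
At r₁: circular v_c1 = √(μ/r₁) = 1664 m/s; transfer-perilune v_p = √[μ(2/r₁ − 1/a_t)] = 2169 m/s.
At r₂: circular v_c2 = √(μ/r₂) = 698.6 m/s; transfer-apolune v_a = √[μ(2/r₂ − 1/a_t)] = 382.5 m/s.
Δv₂ = v_c2 − v_a = 316.1 m/s.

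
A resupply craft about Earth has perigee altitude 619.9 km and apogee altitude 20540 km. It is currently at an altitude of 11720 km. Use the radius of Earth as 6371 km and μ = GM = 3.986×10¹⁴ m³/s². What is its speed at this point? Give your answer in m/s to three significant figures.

v ≈ 4530 m/s

r_p = 6371 + 619.9 = 6990.9 km = 6.9909×10⁶ m.
r_a = 6371 + 20540 = 26911 km = 2.6911×10⁷ m.
r = 6371 + 11720 = 18091 km = 1.809×10⁷ m.
Semi-major axis a = (r_p + r_a)/2 = 16951 km = 1.695×10⁷ m.
Vis-viva: v² = μ(2/r − 1/a) = 3.986×10¹⁴ × (1.106×10⁻⁷ − 5.899×10⁻⁸) = 2.055×10⁷ m²/s².
v = 4533 m/s.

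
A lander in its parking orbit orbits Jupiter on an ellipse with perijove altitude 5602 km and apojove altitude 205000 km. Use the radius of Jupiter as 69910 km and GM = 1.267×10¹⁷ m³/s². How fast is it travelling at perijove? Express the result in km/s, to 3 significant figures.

r_p = 69910 + 5602 = 75512 km = 7.5512×10⁷ m.
r_a = 69910 + 205000 = 274910 km = 2.7491×10⁸ m.
Semi-major axis a = (r_p + r_a)/2 = 1.7521×10⁵ km = 1.752×10⁸ m.
Vis-viva: v² = μ(2/r − 1/a) = 1.267×10¹⁷ × (2.649×10⁻⁸ − 5.707×10⁻⁹) = 2.633×10⁹ m²/s².
v = 51310 m/s = 51.31 km/s.

v ≈ 51.3 km/s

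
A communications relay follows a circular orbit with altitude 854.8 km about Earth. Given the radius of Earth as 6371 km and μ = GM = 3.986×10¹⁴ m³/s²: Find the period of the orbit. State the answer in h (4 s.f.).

r = 6371 + 854.8 = 7225.8 km = 7.2258×10⁶ m.
Kepler's third law: T = 2π√(r³/μ) = 2π√((7.226×10⁶)³ / 3.986×10¹⁴).
r³/μ = 9.465×10⁵ s², so T = 2π × 9.729×10² = 6.113×10³ s.
Converting: 6.113×10³ s ÷ 3600 = 1.698 h.

T ≈ 1.698 h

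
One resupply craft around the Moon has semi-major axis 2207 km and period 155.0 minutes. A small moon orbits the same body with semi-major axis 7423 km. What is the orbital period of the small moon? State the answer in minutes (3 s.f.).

T₂ ≈ 956 minutes

Kepler's third law: T² ∝ a³, so T₂ = T₁ (a₂/a₁)^(3/2).
a₂/a₁ = 3.363, (a₂/a₁)^(3/2) = 6.168.
T₂ = 155.0 × 6.168 = 956.1 minutes.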